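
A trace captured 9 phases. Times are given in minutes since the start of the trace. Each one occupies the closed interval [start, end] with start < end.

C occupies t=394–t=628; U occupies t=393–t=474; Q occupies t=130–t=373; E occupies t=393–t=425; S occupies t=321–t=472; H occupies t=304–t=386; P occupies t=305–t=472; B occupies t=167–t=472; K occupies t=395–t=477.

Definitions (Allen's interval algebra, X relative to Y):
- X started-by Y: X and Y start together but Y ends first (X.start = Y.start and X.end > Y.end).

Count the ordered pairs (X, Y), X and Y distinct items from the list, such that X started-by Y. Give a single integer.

Checking all 72 ordered pairs for relation 'started-by'; matching pairs in alphabetical order:
(U, E): U started-by E ✓
Count: 1.

1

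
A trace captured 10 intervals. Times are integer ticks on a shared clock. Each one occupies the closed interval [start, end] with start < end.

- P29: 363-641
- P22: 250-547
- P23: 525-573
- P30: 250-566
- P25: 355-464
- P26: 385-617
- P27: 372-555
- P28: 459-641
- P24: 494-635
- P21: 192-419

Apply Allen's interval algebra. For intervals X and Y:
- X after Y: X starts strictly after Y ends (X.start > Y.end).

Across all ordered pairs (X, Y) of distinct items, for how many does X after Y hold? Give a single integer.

Checking all 90 ordered pairs for relation 'after'; matching pairs in alphabetical order:
(P23, P21): P23 after P21 ✓
(P23, P25): P23 after P25 ✓
(P24, P21): P24 after P21 ✓
(P24, P25): P24 after P25 ✓
(P28, P21): P28 after P21 ✓
Count: 5.

5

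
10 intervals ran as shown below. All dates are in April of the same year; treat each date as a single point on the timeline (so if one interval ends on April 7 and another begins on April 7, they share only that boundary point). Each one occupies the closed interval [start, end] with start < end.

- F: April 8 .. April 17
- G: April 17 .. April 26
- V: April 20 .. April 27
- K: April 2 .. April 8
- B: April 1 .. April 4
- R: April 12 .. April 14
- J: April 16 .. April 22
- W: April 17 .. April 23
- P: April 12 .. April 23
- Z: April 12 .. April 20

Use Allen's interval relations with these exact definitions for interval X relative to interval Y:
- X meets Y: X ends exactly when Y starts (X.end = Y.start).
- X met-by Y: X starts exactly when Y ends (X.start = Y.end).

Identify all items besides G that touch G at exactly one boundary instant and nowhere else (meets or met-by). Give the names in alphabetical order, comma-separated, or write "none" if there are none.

F

Target G = [April 17, April 26].
B [April 1, April 4] → before → no.
F [April 8, April 17] → meets → yes.
J [April 16, April 22] → overlaps → no.
K [April 2, April 8] → before → no.
P [April 12, April 23] → overlaps → no.
R [April 12, April 14] → before → no.
V [April 20, April 27] → overlapped-by → no.
W [April 17, April 23] → starts → no.
Z [April 12, April 20] → overlaps → no.
Result: F.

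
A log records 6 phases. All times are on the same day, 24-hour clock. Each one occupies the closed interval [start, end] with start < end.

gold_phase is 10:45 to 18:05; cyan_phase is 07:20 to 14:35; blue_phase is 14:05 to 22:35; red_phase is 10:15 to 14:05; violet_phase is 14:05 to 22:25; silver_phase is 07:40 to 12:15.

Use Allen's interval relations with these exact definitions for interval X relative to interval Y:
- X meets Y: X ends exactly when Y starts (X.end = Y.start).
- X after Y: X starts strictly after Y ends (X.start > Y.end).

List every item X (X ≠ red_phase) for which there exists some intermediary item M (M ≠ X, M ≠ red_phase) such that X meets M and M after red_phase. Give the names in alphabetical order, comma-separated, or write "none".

none

Target red_phase = [10:15, 14:05].
Intermediaries M with M after red_phase: none.
Union: none.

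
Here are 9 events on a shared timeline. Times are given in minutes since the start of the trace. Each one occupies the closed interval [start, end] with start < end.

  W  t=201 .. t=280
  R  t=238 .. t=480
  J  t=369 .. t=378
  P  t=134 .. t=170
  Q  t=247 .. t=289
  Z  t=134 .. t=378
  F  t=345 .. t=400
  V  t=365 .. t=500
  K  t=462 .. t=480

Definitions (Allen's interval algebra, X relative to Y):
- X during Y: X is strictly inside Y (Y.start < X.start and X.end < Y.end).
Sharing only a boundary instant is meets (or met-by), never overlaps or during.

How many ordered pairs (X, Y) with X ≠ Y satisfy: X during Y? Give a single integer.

8

Checking all 72 ordered pairs for relation 'during'; matching pairs in alphabetical order:
(F, R): F during R ✓
(J, F): J during F ✓
(J, R): J during R ✓
(J, V): J during V ✓
(K, V): K during V ✓
(Q, R): Q during R ✓
(Q, Z): Q during Z ✓
(W, Z): W during Z ✓
Count: 8.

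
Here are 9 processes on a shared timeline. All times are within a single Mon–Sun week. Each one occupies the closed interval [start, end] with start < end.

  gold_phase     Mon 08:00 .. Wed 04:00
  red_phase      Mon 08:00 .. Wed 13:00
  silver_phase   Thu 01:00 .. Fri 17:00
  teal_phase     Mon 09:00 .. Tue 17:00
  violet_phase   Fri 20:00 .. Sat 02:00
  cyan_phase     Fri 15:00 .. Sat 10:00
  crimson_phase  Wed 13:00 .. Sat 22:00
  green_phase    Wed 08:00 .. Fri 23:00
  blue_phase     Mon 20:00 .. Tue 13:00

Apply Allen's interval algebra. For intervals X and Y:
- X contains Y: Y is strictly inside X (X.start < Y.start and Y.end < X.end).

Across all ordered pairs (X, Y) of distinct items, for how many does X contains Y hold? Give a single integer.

10

Checking all 72 ordered pairs for relation 'contains'; matching pairs in alphabetical order:
(crimson_phase, cyan_phase): crimson_phase contains cyan_phase ✓
(crimson_phase, silver_phase): crimson_phase contains silver_phase ✓
(crimson_phase, violet_phase): crimson_phase contains violet_phase ✓
(cyan_phase, violet_phase): cyan_phase contains violet_phase ✓
(gold_phase, blue_phase): gold_phase contains blue_phase ✓
(gold_phase, teal_phase): gold_phase contains teal_phase ✓
(green_phase, silver_phase): green_phase contains silver_phase ✓
(red_phase, blue_phase): red_phase contains blue_phase ✓
(red_phase, teal_phase): red_phase contains teal_phase ✓
(teal_phase, blue_phase): teal_phase contains blue_phase ✓
Count: 10.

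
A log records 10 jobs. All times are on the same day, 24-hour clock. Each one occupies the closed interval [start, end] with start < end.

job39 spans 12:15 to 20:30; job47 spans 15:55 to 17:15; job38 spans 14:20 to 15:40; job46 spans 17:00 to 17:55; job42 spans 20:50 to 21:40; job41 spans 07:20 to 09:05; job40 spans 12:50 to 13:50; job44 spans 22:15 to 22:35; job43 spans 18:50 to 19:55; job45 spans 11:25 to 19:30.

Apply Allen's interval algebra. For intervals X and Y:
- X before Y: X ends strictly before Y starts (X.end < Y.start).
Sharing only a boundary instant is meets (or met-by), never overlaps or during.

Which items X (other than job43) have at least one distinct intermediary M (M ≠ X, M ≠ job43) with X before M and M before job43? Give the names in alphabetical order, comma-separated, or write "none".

job38, job40, job41

Target job43 = [18:50, 19:55].
Intermediaries M with M before job43: job38, job40, job41, job46, job47.
Via job38 — items with X before job38: job40, job41.
Via job40 — items with X before job40: job41.
Via job41 — items with X before job41: none.
Via job46 — items with X before job46: job38, job40, job41.
Via job47 — items with X before job47: job38, job40, job41.
Union: job38, job40, job41.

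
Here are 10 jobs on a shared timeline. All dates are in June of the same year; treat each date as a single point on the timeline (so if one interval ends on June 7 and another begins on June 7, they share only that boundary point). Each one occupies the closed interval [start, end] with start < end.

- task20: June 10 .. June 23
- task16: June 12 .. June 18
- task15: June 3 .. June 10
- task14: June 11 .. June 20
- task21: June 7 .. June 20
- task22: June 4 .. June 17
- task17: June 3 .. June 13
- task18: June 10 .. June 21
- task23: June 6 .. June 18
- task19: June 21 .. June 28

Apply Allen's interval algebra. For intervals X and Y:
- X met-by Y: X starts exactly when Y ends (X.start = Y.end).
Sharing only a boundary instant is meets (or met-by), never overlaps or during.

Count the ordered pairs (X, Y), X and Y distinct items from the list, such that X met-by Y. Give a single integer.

Checking all 90 ordered pairs for relation 'met-by'; matching pairs in alphabetical order:
(task18, task15): task18 met-by task15 ✓
(task19, task18): task19 met-by task18 ✓
(task20, task15): task20 met-by task15 ✓
Count: 3.

3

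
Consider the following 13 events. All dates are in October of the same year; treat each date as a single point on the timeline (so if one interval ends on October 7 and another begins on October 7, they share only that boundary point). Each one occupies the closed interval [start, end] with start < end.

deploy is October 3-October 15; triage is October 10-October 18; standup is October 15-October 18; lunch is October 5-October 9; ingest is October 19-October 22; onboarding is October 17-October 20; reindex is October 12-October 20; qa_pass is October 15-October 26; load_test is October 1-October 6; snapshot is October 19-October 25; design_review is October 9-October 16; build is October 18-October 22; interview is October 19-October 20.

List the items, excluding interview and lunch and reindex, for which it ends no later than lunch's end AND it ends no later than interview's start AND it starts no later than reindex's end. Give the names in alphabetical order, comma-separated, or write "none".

load_test

Conditions: its end is no later than lunch's end (X.end <= October 9) AND its end is no later than interview's start (X.end <= October 19) AND its start is no later than reindex's end (X.start <= October 20).
build: end October 22 <= October 9? ✗; end October 22 <= October 19? ✗; start October 18 <= October 20? ✓ → no.
deploy: end October 15 <= October 9? ✗; end October 15 <= October 19? ✓; start October 3 <= October 20? ✓ → no.
design_review: end October 16 <= October 9? ✗; end October 16 <= October 19? ✓; start October 9 <= October 20? ✓ → no.
ingest: end October 22 <= October 9? ✗; end October 22 <= October 19? ✗; start October 19 <= October 20? ✓ → no.
load_test: end October 6 <= October 9? ✓; end October 6 <= October 19? ✓; start October 1 <= October 20? ✓ → yes.
onboarding: end October 20 <= October 9? ✗; end October 20 <= October 19? ✗; start October 17 <= October 20? ✓ → no.
qa_pass: end October 26 <= October 9? ✗; end October 26 <= October 19? ✗; start October 15 <= October 20? ✓ → no.
snapshot: end October 25 <= October 9? ✗; end October 25 <= October 19? ✗; start October 19 <= October 20? ✓ → no.
standup: end October 18 <= October 9? ✗; end October 18 <= October 19? ✓; start October 15 <= October 20? ✓ → no.
triage: end October 18 <= October 9? ✗; end October 18 <= October 19? ✓; start October 10 <= October 20? ✓ → no.
Result: load_test.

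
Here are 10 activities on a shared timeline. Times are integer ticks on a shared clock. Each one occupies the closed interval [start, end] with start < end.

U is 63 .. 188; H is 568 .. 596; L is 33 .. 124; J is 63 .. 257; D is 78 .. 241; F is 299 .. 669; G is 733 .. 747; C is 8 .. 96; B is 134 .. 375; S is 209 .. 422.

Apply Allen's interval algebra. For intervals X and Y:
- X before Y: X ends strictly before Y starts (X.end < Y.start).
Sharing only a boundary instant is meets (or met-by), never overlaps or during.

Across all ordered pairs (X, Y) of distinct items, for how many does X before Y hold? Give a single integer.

26

Checking all 90 ordered pairs for relation 'before'; matching pairs in alphabetical order:
(B, G): B before G ✓
(B, H): B before H ✓
(C, B): C before B ✓
(C, F): C before F ✓
(C, G): C before G ✓
(C, H): C before H ✓
(C, S): C before S ✓
(D, F): D before F ✓
(D, G): D before G ✓
(D, H): D before H ✓
(F, G): F before G ✓
(H, G): H before G ✓
(J, F): J before F ✓
(J, G): J before G ✓
(J, H): J before H ✓
(L, B): L before B ✓
(L, F): L before F ✓
(L, G): L before G ✓
(L, H): L before H ✓
(L, S): L before S ✓
(S, G): S before G ✓
(S, H): S before H ✓
(U, F): U before F ✓
(U, G): U before G ✓
... plus 2 further pairs not listed.
Count: 26.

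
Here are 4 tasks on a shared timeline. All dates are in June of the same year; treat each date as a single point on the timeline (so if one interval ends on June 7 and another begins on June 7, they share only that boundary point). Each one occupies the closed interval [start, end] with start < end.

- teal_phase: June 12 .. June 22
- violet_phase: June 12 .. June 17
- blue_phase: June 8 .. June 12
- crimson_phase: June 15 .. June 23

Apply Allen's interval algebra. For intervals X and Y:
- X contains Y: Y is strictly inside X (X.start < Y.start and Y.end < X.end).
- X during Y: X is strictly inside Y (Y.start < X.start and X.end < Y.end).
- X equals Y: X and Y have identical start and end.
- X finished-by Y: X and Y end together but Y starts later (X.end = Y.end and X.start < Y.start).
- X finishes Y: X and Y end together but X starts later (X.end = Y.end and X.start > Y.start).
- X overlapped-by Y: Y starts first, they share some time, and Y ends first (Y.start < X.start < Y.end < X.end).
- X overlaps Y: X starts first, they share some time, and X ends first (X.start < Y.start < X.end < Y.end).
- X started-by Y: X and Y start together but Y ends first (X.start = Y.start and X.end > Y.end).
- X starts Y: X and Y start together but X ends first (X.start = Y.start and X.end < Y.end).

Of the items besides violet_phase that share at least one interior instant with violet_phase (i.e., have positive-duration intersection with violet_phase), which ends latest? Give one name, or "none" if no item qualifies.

crimson_phase

Target violet_phase = [June 12, June 17].
blue_phase [June 8, June 12] → meets → excluded.
crimson_phase [June 15, June 23] → overlapped-by → candidate.
teal_phase [June 12, June 22] → started-by → candidate.
Among candidates, latest end is June 23 → crimson_phase.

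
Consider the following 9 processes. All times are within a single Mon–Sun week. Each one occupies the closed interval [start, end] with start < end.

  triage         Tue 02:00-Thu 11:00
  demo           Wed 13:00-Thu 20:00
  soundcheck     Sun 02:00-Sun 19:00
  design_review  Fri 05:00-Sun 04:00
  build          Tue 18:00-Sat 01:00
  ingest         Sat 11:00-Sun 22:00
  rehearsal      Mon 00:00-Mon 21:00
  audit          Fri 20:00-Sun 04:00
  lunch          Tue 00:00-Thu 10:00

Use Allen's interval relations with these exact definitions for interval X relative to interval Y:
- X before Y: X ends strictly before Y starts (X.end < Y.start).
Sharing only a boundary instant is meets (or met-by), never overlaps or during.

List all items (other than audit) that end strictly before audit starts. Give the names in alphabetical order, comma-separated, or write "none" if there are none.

demo, lunch, rehearsal, triage

Target audit = [Fri 20:00, Sun 04:00].
build [Tue 18:00, Sat 01:00] → overlaps → no.
demo [Wed 13:00, Thu 20:00] → before → yes.
design_review [Fri 05:00, Sun 04:00] → finished-by → no.
ingest [Sat 11:00, Sun 22:00] → overlapped-by → no.
lunch [Tue 00:00, Thu 10:00] → before → yes.
rehearsal [Mon 00:00, Mon 21:00] → before → yes.
soundcheck [Sun 02:00, Sun 19:00] → overlapped-by → no.
triage [Tue 02:00, Thu 11:00] → before → yes.
Result: demo, lunch, rehearsal, triage.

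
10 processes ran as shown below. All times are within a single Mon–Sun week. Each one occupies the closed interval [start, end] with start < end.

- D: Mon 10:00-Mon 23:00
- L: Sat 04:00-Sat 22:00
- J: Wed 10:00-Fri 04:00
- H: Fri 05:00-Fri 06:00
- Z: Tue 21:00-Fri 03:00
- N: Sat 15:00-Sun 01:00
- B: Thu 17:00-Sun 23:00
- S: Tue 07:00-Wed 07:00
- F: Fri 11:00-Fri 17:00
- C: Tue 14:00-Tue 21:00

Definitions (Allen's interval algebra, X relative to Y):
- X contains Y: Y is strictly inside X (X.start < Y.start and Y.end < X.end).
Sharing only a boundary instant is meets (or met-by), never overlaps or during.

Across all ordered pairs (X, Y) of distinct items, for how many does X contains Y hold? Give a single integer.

Checking all 90 ordered pairs for relation 'contains'; matching pairs in alphabetical order:
(B, F): B contains F ✓
(B, H): B contains H ✓
(B, L): B contains L ✓
(B, N): B contains N ✓
(S, C): S contains C ✓
Count: 5.

5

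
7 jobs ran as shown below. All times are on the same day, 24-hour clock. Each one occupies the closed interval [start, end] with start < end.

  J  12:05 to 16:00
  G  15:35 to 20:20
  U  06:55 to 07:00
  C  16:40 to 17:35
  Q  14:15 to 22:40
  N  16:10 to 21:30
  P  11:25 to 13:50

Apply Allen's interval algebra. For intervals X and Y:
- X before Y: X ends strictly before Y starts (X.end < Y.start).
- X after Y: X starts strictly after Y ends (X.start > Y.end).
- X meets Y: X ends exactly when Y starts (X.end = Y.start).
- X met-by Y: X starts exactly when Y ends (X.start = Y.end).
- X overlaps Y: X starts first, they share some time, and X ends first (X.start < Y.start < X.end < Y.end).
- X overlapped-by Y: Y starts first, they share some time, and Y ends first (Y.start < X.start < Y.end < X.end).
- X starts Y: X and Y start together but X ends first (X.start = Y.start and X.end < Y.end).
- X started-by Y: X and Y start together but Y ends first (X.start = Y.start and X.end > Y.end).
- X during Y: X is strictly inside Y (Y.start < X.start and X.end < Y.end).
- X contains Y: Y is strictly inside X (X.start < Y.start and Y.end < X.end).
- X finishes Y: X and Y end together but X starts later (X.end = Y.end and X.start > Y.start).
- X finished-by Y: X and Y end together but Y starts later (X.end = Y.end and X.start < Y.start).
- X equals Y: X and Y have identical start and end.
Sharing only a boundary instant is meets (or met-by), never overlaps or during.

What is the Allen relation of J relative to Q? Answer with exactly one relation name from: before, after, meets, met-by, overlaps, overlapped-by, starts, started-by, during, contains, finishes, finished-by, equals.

J = [12:05, 16:00]; Q = [14:15, 22:40].
Compare endpoints: J.start < Q.start, J.start < Q.end, J.end > Q.start, J.end < Q.end.
That pattern is 'overlaps'.

overlaps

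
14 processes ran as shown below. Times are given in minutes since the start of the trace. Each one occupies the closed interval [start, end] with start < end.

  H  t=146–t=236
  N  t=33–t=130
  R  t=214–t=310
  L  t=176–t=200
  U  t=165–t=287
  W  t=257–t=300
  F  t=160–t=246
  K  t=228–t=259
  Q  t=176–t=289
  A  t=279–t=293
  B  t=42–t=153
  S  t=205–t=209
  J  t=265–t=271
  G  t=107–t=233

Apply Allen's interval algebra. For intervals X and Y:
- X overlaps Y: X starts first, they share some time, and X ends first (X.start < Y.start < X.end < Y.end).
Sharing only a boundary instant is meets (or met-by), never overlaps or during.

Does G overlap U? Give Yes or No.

Yes

G = [t=107, t=233], U = [t=165, t=287].
Actual relation of G to U: overlaps.
Asked whether 'overlaps' holds → Yes.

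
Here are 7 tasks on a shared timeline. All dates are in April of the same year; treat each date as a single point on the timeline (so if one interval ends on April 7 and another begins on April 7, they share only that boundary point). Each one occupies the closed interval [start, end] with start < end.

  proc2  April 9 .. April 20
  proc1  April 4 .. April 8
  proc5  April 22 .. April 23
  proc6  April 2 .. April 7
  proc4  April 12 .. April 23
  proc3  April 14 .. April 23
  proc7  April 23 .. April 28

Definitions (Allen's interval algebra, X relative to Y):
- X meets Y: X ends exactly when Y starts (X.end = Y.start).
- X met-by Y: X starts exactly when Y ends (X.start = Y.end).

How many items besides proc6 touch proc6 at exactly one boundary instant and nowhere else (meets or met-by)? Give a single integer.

Target proc6 = [April 2, April 7].
proc1 [April 4, April 8] → overlapped-by → no.
proc2 [April 9, April 20] → after → no.
proc3 [April 14, April 23] → after → no.
proc4 [April 12, April 23] → after → no.
proc5 [April 22, April 23] → after → no.
proc7 [April 23, April 28] → after → no.
Total: 0.

0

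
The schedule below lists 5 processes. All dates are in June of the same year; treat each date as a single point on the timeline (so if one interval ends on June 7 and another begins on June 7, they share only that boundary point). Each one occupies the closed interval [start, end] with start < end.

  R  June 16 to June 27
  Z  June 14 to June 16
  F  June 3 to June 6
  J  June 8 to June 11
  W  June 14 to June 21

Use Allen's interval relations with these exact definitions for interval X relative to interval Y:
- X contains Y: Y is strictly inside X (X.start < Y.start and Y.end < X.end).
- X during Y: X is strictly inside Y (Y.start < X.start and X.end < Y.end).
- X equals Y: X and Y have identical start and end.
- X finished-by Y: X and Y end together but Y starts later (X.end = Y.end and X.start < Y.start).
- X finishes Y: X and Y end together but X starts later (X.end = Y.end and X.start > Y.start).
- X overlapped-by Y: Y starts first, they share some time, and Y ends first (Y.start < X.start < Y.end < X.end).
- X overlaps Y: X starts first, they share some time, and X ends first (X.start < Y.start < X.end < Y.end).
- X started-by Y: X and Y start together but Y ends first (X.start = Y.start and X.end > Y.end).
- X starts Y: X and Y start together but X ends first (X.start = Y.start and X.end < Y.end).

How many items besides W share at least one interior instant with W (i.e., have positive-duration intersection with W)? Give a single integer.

2

Target W = [June 14, June 21].
F [June 3, June 6] → before → no.
J [June 8, June 11] → before → no.
R [June 16, June 27] → overlapped-by → counts.
Z [June 14, June 16] → starts → counts.
Total: 2.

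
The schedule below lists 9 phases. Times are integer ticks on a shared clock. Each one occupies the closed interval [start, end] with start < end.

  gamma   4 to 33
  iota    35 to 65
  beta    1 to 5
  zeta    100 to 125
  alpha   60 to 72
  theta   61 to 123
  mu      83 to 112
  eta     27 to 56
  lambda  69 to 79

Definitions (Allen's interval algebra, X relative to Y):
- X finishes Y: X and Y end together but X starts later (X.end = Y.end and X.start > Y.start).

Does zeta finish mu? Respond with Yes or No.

zeta = [100, 125], mu = [83, 112].
Actual relation of zeta to mu: overlapped-by.
Asked whether 'finishes' holds → No.

No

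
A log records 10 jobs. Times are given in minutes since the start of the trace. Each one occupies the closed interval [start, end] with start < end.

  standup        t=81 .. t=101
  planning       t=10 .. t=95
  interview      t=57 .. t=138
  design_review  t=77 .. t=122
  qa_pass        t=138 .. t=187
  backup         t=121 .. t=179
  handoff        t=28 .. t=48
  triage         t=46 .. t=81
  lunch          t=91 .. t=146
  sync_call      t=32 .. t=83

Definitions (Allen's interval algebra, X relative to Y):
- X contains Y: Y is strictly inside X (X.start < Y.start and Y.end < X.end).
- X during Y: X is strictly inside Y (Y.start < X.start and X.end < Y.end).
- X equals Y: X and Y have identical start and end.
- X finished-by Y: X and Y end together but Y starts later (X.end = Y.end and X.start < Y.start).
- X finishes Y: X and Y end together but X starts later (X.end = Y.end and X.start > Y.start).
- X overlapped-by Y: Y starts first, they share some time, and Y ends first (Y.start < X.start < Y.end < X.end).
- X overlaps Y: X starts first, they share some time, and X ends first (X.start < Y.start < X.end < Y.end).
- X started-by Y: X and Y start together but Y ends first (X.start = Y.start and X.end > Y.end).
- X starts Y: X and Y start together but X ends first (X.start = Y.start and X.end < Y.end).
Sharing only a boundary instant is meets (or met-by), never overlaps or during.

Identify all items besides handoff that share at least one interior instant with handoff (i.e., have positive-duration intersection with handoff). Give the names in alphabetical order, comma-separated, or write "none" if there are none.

planning, sync_call, triage

Target handoff = [t=28, t=48].
backup [t=121, t=179] → after → no.
design_review [t=77, t=122] → after → no.
interview [t=57, t=138] → after → no.
lunch [t=91, t=146] → after → no.
planning [t=10, t=95] → contains → yes.
qa_pass [t=138, t=187] → after → no.
standup [t=81, t=101] → after → no.
sync_call [t=32, t=83] → overlapped-by → yes.
triage [t=46, t=81] → overlapped-by → yes.
Result: planning, sync_call, triage.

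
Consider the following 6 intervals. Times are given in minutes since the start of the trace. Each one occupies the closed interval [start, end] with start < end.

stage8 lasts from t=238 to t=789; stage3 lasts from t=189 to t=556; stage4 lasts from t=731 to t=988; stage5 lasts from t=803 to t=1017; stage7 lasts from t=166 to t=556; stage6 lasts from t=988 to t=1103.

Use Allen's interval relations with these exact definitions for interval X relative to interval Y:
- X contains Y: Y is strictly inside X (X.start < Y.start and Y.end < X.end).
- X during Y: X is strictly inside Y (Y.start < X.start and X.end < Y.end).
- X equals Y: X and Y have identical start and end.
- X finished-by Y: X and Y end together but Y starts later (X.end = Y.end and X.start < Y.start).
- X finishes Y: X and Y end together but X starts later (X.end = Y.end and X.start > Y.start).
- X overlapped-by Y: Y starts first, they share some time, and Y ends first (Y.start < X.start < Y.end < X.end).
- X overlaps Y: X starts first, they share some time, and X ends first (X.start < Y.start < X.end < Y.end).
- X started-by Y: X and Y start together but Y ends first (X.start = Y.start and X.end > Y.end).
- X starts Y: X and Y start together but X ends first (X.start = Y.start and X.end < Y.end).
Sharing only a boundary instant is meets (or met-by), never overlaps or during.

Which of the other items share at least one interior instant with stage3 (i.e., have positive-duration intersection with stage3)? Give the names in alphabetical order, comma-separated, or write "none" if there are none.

stage7, stage8

Target stage3 = [t=189, t=556].
stage4 [t=731, t=988] → after → no.
stage5 [t=803, t=1017] → after → no.
stage6 [t=988, t=1103] → after → no.
stage7 [t=166, t=556] → finished-by → yes.
stage8 [t=238, t=789] → overlapped-by → yes.
Result: stage7, stage8.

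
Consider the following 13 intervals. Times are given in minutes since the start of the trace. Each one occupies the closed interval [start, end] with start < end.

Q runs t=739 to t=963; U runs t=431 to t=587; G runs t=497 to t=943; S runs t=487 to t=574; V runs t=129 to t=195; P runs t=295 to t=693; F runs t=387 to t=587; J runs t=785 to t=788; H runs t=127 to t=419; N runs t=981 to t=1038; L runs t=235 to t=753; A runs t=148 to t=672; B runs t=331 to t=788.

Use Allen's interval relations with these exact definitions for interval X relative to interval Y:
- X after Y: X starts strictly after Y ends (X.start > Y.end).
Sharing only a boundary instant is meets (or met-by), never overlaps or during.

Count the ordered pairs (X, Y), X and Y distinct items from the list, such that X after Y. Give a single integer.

37

Checking all 156 ordered pairs for relation 'after'; matching pairs in alphabetical order:
(B, V): B after V ✓
(F, V): F after V ✓
(G, H): G after H ✓
(G, V): G after V ✓
(J, A): J after A ✓
(J, F): J after F ✓
(J, H): J after H ✓
(J, L): J after L ✓
(J, P): J after P ✓
(J, S): J after S ✓
(J, U): J after U ✓
(J, V): J after V ✓
(L, V): L after V ✓
(N, A): N after A ✓
(N, B): N after B ✓
(N, F): N after F ✓
(N, G): N after G ✓
(N, H): N after H ✓
(N, J): N after J ✓
(N, L): N after L ✓
(N, P): N after P ✓
(N, Q): N after Q ✓
(N, S): N after S ✓
(N, U): N after U ✓
... plus 13 further pairs not listed.
Count: 37.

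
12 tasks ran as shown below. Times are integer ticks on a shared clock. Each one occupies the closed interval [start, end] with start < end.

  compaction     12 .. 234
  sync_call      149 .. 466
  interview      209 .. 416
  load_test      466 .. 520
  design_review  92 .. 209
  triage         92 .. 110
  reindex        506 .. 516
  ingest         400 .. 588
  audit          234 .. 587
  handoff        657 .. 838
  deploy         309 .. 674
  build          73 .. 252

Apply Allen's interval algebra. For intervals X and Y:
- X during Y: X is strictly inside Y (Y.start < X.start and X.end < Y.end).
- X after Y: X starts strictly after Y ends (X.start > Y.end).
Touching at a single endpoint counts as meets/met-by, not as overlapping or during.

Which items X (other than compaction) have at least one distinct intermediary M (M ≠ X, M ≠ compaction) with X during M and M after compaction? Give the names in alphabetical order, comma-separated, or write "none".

Target compaction = [12, 234].
Intermediaries M with M after compaction: deploy, handoff, ingest, load_test, reindex.
Via deploy — items with X during deploy: ingest, load_test, reindex.
Via handoff — items with X during handoff: none.
Via ingest — items with X during ingest: load_test, reindex.
Via load_test — items with X during load_test: reindex.
Via reindex — items with X during reindex: none.
Union: ingest, load_test, reindex.

ingest, load_test, reindex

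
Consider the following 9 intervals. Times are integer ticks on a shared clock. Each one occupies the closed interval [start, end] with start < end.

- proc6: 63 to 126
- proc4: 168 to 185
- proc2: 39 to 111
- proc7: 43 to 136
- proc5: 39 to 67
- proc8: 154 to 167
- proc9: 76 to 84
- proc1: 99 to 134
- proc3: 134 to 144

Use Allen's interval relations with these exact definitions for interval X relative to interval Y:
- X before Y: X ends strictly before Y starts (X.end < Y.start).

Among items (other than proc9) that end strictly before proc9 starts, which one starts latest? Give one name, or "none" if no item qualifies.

proc5

Target proc9 = [76, 84].
proc1 [99, 134] → after → excluded.
proc2 [39, 111] → contains → excluded.
proc3 [134, 144] → after → excluded.
proc4 [168, 185] → after → excluded.
proc5 [39, 67] → before → candidate.
proc6 [63, 126] → contains → excluded.
proc7 [43, 136] → contains → excluded.
proc8 [154, 167] → after → excluded.
Among candidates, latest start is 39 → proc5.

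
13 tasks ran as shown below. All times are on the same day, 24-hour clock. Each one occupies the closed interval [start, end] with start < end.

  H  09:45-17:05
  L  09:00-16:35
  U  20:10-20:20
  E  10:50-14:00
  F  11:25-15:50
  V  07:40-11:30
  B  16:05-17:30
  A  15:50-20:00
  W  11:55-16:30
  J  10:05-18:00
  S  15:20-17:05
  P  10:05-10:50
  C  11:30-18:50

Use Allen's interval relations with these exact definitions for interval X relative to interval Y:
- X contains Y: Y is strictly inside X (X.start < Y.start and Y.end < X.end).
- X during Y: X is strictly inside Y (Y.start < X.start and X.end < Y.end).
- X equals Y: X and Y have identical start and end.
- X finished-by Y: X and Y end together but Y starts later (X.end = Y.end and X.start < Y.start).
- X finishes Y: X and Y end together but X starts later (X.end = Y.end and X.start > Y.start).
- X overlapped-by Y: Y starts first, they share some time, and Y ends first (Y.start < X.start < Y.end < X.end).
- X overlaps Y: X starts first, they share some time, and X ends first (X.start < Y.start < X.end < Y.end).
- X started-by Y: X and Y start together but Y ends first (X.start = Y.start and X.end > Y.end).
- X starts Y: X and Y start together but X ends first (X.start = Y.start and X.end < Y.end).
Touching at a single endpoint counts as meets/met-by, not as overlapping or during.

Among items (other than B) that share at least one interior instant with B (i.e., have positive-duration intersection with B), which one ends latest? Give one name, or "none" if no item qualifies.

Target B = [16:05, 17:30].
A [15:50, 20:00] → contains → candidate.
C [11:30, 18:50] → contains → candidate.
E [10:50, 14:00] → before → excluded.
F [11:25, 15:50] → before → excluded.
H [09:45, 17:05] → overlaps → candidate.
J [10:05, 18:00] → contains → candidate.
L [09:00, 16:35] → overlaps → candidate.
P [10:05, 10:50] → before → excluded.
S [15:20, 17:05] → overlaps → candidate.
U [20:10, 20:20] → after → excluded.
V [07:40, 11:30] → before → excluded.
W [11:55, 16:30] → overlaps → candidate.
Among candidates, latest end is 20:00 → A.

A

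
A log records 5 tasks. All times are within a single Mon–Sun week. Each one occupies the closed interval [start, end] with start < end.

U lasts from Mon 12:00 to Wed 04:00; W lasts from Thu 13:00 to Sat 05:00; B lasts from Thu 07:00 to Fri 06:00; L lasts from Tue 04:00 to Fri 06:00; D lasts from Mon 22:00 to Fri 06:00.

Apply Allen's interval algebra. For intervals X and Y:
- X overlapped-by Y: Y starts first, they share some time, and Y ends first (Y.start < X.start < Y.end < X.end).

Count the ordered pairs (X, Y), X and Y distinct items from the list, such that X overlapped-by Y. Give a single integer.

Checking all 20 ordered pairs for relation 'overlapped-by'; matching pairs in alphabetical order:
(D, U): D overlapped-by U ✓
(L, U): L overlapped-by U ✓
(W, B): W overlapped-by B ✓
(W, D): W overlapped-by D ✓
(W, L): W overlapped-by L ✓
Count: 5.

5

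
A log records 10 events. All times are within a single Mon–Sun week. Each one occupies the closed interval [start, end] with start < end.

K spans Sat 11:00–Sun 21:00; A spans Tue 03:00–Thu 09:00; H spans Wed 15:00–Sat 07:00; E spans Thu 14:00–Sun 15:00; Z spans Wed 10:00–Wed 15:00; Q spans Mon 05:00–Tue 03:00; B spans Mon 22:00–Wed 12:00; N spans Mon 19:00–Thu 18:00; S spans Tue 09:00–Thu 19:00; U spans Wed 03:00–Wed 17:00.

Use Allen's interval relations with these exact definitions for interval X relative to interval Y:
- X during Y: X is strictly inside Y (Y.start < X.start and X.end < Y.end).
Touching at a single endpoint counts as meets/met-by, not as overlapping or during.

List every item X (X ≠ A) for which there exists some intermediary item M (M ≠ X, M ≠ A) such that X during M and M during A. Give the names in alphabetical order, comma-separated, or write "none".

Z

Target A = [Tue 03:00, Thu 09:00].
Intermediaries M with M during A: U, Z.
Via U — items with X during U: Z.
Via Z — items with X during Z: none.
Union: Z.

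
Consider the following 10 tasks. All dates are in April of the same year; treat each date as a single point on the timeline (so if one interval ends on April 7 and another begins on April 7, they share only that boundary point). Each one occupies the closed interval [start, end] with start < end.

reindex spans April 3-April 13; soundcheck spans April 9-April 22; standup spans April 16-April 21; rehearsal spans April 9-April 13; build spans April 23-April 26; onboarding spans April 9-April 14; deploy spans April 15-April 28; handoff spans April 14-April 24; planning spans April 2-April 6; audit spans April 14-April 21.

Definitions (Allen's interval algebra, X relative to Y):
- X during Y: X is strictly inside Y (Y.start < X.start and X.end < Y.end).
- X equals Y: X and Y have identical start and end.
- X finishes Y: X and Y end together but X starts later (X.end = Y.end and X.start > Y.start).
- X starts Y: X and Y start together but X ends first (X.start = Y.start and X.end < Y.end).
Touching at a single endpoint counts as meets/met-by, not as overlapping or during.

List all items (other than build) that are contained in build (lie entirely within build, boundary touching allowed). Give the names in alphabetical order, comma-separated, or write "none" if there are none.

Target build = [April 23, April 26].
audit [April 14, April 21] → before → no.
deploy [April 15, April 28] → contains → no.
handoff [April 14, April 24] → overlaps → no.
onboarding [April 9, April 14] → before → no.
planning [April 2, April 6] → before → no.
rehearsal [April 9, April 13] → before → no.
reindex [April 3, April 13] → before → no.
soundcheck [April 9, April 22] → before → no.
standup [April 16, April 21] → before → no.
Result: none.

none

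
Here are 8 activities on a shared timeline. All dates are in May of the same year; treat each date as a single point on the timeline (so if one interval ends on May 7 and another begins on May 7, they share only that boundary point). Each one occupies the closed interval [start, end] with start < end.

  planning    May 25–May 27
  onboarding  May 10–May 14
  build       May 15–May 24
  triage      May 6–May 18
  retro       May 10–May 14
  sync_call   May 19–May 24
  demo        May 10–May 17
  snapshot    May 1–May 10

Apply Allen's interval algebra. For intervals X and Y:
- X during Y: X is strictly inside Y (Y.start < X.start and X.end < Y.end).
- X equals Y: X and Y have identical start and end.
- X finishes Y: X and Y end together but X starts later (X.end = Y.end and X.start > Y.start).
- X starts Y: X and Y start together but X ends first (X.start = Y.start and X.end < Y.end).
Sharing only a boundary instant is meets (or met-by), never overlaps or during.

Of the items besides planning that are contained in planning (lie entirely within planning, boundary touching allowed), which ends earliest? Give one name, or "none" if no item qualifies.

none

Target planning = [May 25, May 27].
build [May 15, May 24] → before → excluded.
demo [May 10, May 17] → before → excluded.
onboarding [May 10, May 14] → before → excluded.
retro [May 10, May 14] → before → excluded.
snapshot [May 1, May 10] → before → excluded.
sync_call [May 19, May 24] → before → excluded.
triage [May 6, May 18] → before → excluded.
No candidates → none.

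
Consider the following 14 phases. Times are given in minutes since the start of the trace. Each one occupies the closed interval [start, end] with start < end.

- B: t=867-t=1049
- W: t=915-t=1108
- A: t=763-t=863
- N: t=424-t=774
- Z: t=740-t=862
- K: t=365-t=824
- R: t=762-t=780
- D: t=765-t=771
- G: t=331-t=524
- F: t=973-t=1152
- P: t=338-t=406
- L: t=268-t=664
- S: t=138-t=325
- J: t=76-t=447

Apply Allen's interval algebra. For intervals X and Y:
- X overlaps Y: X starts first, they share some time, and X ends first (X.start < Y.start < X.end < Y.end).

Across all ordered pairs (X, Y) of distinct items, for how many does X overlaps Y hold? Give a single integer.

20

Checking all 182 ordered pairs for relation 'overlaps'; matching pairs in alphabetical order:
(B, F): B overlaps F ✓
(B, W): B overlaps W ✓
(G, K): G overlaps K ✓
(G, N): G overlaps N ✓
(J, G): J overlaps G ✓
(J, K): J overlaps K ✓
(J, L): J overlaps L ✓
(J, N): J overlaps N ✓
(K, A): K overlaps A ✓
(K, Z): K overlaps Z ✓
(L, K): L overlaps K ✓
(L, N): L overlaps N ✓
(N, A): N overlaps A ✓
(N, R): N overlaps R ✓
(N, Z): N overlaps Z ✓
(P, K): P overlaps K ✓
(R, A): R overlaps A ✓
(S, L): S overlaps L ✓
(W, F): W overlaps F ✓
(Z, A): Z overlaps A ✓
Count: 20.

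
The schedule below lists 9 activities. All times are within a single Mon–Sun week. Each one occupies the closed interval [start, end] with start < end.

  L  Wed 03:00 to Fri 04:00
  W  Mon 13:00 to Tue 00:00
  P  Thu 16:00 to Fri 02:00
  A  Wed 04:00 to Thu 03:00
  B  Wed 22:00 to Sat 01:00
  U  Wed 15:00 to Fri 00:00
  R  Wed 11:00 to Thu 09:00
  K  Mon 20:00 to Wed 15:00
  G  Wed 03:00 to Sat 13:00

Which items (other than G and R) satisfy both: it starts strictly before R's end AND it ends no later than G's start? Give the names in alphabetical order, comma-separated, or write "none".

Conditions: its start is strictly before R's end (X.start < Thu 09:00) AND its end is no later than G's start (X.end <= Wed 03:00).
A: start Wed 04:00 < Thu 09:00? ✓; end Thu 03:00 <= Wed 03:00? ✗ → no.
B: start Wed 22:00 < Thu 09:00? ✓; end Sat 01:00 <= Wed 03:00? ✗ → no.
K: start Mon 20:00 < Thu 09:00? ✓; end Wed 15:00 <= Wed 03:00? ✗ → no.
L: start Wed 03:00 < Thu 09:00? ✓; end Fri 04:00 <= Wed 03:00? ✗ → no.
P: start Thu 16:00 < Thu 09:00? ✗; end Fri 02:00 <= Wed 03:00? ✗ → no.
U: start Wed 15:00 < Thu 09:00? ✓; end Fri 00:00 <= Wed 03:00? ✗ → no.
W: start Mon 13:00 < Thu 09:00? ✓; end Tue 00:00 <= Wed 03:00? ✓ → yes.
Result: W.

W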